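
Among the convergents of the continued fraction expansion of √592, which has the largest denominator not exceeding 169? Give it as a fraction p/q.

3528/145

√592 = [24; 3, 48, …] (period length 2).
Convergents:
  p_0/q_0 = 24/1
  p_1/q_1 = 73/3
  p_2/q_2 = 3528/145
  p_3/q_3 = 10657/438
q_2 = 145 ≤ 169 < 438 = q_3, so the answer is 3528/145.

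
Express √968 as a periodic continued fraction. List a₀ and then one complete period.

a₀ = ⌊√968⌋ = 31.
With m₀=0, d₀=1 and mₖ₊₁ = dₖaₖ − mₖ, dₖ₊₁ = (n − mₖ₊₁²)/dₖ, aₖ₊₁ = ⌊(a₀+mₖ₊₁)/dₖ₊₁⌋:
  k=1: m=31, d=7, a=8
  k=2: m=25, d=49, a=1
  k=3: m=24, d=8, a=6
  k=4: m=24, d=49, a=1
  k=5: m=25, d=7, a=8
  k=6: m=31, d=1, a=62
d=1 and a=2a₀=62 at k=6, so the next step gives (m, d) = (31, 7) again — its k=1 value — and the period has length 6.

[31; 8, 1, 6, 1, 8, 62]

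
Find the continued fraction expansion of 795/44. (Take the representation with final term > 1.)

[18; 14, 1, 2]

795 = 18*44 + 3
44 = 14*3 + 2
3 = 1*2 + 1
2 = 2*1 + 0  (stop)
So 795/44 = [18; 14, 1, 2].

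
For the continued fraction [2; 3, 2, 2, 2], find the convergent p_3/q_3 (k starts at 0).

39/17

Using pₖ = aₖpₖ₋₁ + pₖ₋₂, qₖ = aₖqₖ₋₁ + qₖ₋₂ (with p₋₁=1, p₋₂=0, q₋₁=0, q₋₂=1):
  k=0: a=2, p=2, q=1
  k=1: a=3, p=7, q=3
  k=2: a=2, p=16, q=7
  k=3: a=2, p=39, q=17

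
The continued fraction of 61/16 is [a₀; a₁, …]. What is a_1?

1

61 = 3·16 + 13   →  a_0 = 3
16 = 1·13 + 3   →  a_1 = 1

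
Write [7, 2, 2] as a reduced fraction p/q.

Using pₖ = aₖpₖ₋₁ + pₖ₋₂ and qₖ = aₖqₖ₋₁ + qₖ₋₂:
  k=0: a=7, p=7, q=1
  k=1: a=2, p=15, q=2
  k=2: a=2, p=37, q=5

37/5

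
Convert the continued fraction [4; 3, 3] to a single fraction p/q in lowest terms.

Fold from the inside: start with 3/1.
  3 + 1/3 = 10/3
  4 + 3/10 = 43/10

43/10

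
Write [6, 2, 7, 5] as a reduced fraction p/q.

Fold from the inside: start with 5/1.
  7 + 1/5 = 36/5
  2 + 5/36 = 77/36
  6 + 36/77 = 498/77

498/77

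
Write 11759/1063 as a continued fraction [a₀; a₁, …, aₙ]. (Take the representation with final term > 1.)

[11; 16, 9, 2, 3]

11759 = 11×1063 + 66
1063 = 16×66 + 7
66 = 9×7 + 3
7 = 2×3 + 1
3 = 3×1 + 0  (stop)
So 11759/1063 = [11; 16, 9, 2, 3].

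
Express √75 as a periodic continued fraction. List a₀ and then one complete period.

a₀ = ⌊√75⌋ = 8.

[8; 1, 1, 1, 16]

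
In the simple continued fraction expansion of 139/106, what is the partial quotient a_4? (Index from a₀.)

2

139 = 1·106 + 33   →  a_0 = 1
106 = 3·33 + 7   →  a_1 = 3
33 = 4·7 + 5   →  a_2 = 4
7 = 1·5 + 2   →  a_3 = 1
5 = 2·2 + 1   →  a_4 = 2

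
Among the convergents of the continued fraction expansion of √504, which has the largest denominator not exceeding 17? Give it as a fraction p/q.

√504 = [22; 2, 4, 2, 44, …] (period length 4).
Convergents:
  p_0/q_0 = 22/1
  p_1/q_1 = 45/2
  p_2/q_2 = 202/9
  p_3/q_3 = 449/20
q_2 = 9 ≤ 17 < 20 = q_3, so the answer is 202/9.

202/9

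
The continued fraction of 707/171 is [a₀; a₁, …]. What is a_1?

7

707 = 4·171 + 23   →  a_0 = 4
171 = 7·23 + 10   →  a_1 = 7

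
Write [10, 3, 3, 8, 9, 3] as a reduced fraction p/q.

Using pₖ = aₖpₖ₋₁ + pₖ₋₂ and qₖ = aₖqₖ₋₁ + qₖ₋₂:
  k=0: a=10, p=10, q=1
  k=1: a=3, p=31, q=3
  k=2: a=3, p=103, q=10
  k=3: a=8, p=855, q=83
  k=4: a=9, p=7798, q=757
  k=5: a=3, p=24249, q=2354

24249/2354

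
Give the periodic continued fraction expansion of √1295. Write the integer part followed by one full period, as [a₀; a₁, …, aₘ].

a₀ = ⌊√1295⌋ = 35.
With m₀=0, d₀=1 and mₖ₊₁ = dₖaₖ − mₖ, dₖ₊₁ = (n − mₖ₊₁²)/dₖ, aₖ₊₁ = ⌊(a₀+mₖ₊₁)/dₖ₊₁⌋:
  k=1: m=35, d=70, a=1
  k=2: m=35, d=1, a=70
d=1 and a=2a₀=70 at k=2, so the next step gives (m, d) = (35, 70) again — its k=1 value — and the period has length 2.

[35; 1, 70]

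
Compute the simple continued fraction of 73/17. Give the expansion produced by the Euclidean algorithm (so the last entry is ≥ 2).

[4; 3, 2, 2]

73 = 4·17 + 5
17 = 3·5 + 2
5 = 2·2 + 1
2 = 2·1 + 0  (stop)
So 73/17 = [4; 3, 2, 2].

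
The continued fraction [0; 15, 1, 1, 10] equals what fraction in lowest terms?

Fold from the inside: start with 10/1.
  1 + 1/10 = 11/10
  1 + 10/11 = 21/11
  15 + 11/21 = 326/21
  0 + 21/326 = 21/326

21/326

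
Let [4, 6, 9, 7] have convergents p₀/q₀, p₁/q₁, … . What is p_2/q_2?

229/55

Using pₖ = aₖpₖ₋₁ + pₖ₋₂, qₖ = aₖqₖ₋₁ + qₖ₋₂ (with p₋₁=1, p₋₂=0, q₋₁=0, q₋₂=1):
  k=0: a=4, p=4, q=1
  k=1: a=6, p=25, q=6
  k=2: a=9, p=229, q=55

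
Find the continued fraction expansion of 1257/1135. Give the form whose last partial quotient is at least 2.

1257 = 1×1135 + 122
1135 = 9×122 + 37
122 = 3×37 + 11
37 = 3×11 + 4
11 = 2×4 + 3
4 = 1×3 + 1
3 = 3×1 + 0  (stop)
So 1257/1135 = [1; 9, 3, 3, 2, 1, 3].

[1; 9, 3, 3, 2, 1, 3]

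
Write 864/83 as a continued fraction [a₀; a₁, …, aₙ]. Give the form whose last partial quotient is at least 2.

[10; 2, 2, 3, 1, 3]

864 = 10*83 + 34
83 = 2*34 + 15
34 = 2*15 + 4
15 = 3*4 + 3
4 = 1*3 + 1
3 = 3*1 + 0  (stop)
So 864/83 = [10; 2, 2, 3, 1, 3].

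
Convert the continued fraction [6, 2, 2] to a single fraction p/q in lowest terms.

32/5

Fold from the inside: start with 2/1.
  2 + 1/2 = 5/2
  6 + 2/5 = 32/5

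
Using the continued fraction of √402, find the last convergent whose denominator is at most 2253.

16060/801

√402 = [20; 20, 40, …] (period length 2).
Convergents:
  p_0/q_0 = 20/1
  p_1/q_1 = 401/20
  p_2/q_2 = 16060/801
  p_3/q_3 = 321601/16040
q_2 = 801 ≤ 2253 < 16040 = q_3, so the answer is 16060/801.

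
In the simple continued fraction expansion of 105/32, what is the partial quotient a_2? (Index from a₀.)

105 = 3·32 + 9   →  a_0 = 3
32 = 3·9 + 5   →  a_1 = 3
9 = 1·5 + 4   →  a_2 = 1

1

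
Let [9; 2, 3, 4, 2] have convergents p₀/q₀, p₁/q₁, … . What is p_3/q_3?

283/30

Using pₖ = aₖpₖ₋₁ + pₖ₋₂, qₖ = aₖqₖ₋₁ + qₖ₋₂ (with p₋₁=1, p₋₂=0, q₋₁=0, q₋₂=1):
  k=0: a=9, p=9, q=1
  k=1: a=2, p=19, q=2
  k=2: a=3, p=66, q=7
  k=3: a=4, p=283, q=30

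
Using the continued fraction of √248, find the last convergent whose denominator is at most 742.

7937/504

√248 = [15; 1, 2, 1, 30, …] (period length 4).
Convergents:
  p_0/q_0 = 15/1
  p_1/q_1 = 16/1
  p_2/q_2 = 47/3
  p_3/q_3 = 63/4
  p_4/q_4 = 1937/123
  p_5/q_5 = 2000/127
  p_6/q_6 = 5937/377
  p_7/q_7 = 7937/504
  p_8/q_8 = 244047/15497
q_7 = 504 ≤ 742 < 15497 = q_8, so the answer is 7937/504.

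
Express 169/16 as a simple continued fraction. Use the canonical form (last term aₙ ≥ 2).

169 = 10*16 + 9
16 = 1*9 + 7
9 = 1*7 + 2
7 = 3*2 + 1
2 = 2*1 + 0  (stop)
So 169/16 = [10; 1, 1, 3, 2].

[10; 1, 1, 3, 2]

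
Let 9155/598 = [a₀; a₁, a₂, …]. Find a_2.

4

9155 = 15·598 + 185   →  a_0 = 15
598 = 3·185 + 43   →  a_1 = 3
185 = 4·43 + 13   →  a_2 = 4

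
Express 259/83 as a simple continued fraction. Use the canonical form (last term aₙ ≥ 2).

259 = 3·83 + 10
83 = 8·10 + 3
10 = 3·3 + 1
3 = 3·1 + 0  (stop)
So 259/83 = [3; 8, 3, 3].

[3; 8, 3, 3]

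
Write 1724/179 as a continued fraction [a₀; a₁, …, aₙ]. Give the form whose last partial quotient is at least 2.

1724 = 9*179 + 113
179 = 1*113 + 66
113 = 1*66 + 47
66 = 1*47 + 19
47 = 2*19 + 9
19 = 2*9 + 1
9 = 9*1 + 0  (stop)
So 1724/179 = [9; 1, 1, 1, 2, 2, 9].

[9; 1, 1, 1, 2, 2, 9]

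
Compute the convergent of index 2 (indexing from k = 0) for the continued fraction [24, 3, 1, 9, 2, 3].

Using pₖ = aₖpₖ₋₁ + pₖ₋₂, qₖ = aₖqₖ₋₁ + qₖ₋₂ (with p₋₁=1, p₋₂=0, q₋₁=0, q₋₂=1):
  k=0: a=24, p=24, q=1
  k=1: a=3, p=73, q=3
  k=2: a=1, p=97, q=4

97/4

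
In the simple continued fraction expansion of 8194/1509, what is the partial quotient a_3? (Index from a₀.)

8194 = 5·1509 + 649   →  a_0 = 5
1509 = 2·649 + 211   →  a_1 = 2
649 = 3·211 + 16   →  a_2 = 3
211 = 13·16 + 3   →  a_3 = 13

13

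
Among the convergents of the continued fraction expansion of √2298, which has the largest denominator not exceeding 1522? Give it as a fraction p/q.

√2298 = [47; 1, 14, 1, 94, …] (period length 4).
Convergents:
  p_0/q_0 = 47/1
  p_1/q_1 = 48/1
  p_2/q_2 = 719/15
  p_3/q_3 = 767/16
  p_4/q_4 = 72817/1519
  p_5/q_5 = 73584/1535
q_4 = 1519 ≤ 1522 < 1535 = q_5, so the answer is 72817/1519.

72817/1519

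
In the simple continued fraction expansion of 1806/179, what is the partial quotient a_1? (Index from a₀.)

11

1806 = 10·179 + 16   →  a_0 = 10
179 = 11·16 + 3   →  a_1 = 11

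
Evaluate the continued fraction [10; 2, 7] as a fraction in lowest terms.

Using pₖ = aₖpₖ₋₁ + pₖ₋₂ and qₖ = aₖqₖ₋₁ + qₖ₋₂:
  k=0: a=10, p=10, q=1
  k=1: a=2, p=21, q=2
  k=2: a=7, p=157, q=15

157/15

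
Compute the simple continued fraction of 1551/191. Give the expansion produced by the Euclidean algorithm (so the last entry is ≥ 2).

1551 = 8·191 + 23
191 = 8·23 + 7
23 = 3·7 + 2
7 = 3·2 + 1
2 = 2·1 + 0  (stop)
So 1551/191 = [8; 8, 3, 3, 2].

[8; 8, 3, 3, 2]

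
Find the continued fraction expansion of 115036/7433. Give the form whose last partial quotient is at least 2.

[15; 2, 10, 11, 3, 10]

115036 = 15·7433 + 3541
7433 = 2·3541 + 351
3541 = 10·351 + 31
351 = 11·31 + 10
31 = 3·10 + 1
10 = 10·1 + 0  (stop)
So 115036/7433 = [15; 2, 10, 11, 3, 10].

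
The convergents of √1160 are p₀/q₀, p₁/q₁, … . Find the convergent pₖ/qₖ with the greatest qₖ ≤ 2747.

39406/1157

√1160 = [34; 17, 68, …] (period length 2).
Convergents:
  p_0/q_0 = 34/1
  p_1/q_1 = 579/17
  p_2/q_2 = 39406/1157
  p_3/q_3 = 670481/19686
q_2 = 1157 ≤ 2747 < 19686 = q_3, so the answer is 39406/1157.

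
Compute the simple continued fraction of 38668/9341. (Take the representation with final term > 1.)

[4; 7, 6, 8, 5, 5]

38668 = 4·9341 + 1304
9341 = 7·1304 + 213
1304 = 6·213 + 26
213 = 8·26 + 5
26 = 5·5 + 1
5 = 5·1 + 0  (stop)
So 38668/9341 = [4; 7, 6, 8, 5, 5].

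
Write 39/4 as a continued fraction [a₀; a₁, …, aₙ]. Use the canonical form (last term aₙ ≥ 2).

[9; 1, 3]

39 = 9·4 + 3
4 = 1·3 + 1
3 = 3·1 + 0  (stop)
So 39/4 = [9; 1, 3].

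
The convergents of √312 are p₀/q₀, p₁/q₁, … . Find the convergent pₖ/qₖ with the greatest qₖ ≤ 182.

1890/107

√312 = [17; 1, 1, 1, 34, …] (period length 4).
Convergents:
  p_0/q_0 = 17/1
  p_1/q_1 = 18/1
  p_2/q_2 = 35/2
  p_3/q_3 = 53/3
  p_4/q_4 = 1837/104
  p_5/q_5 = 1890/107
  p_6/q_6 = 3727/211
q_5 = 107 ≤ 182 < 211 = q_6, so the answer is 1890/107.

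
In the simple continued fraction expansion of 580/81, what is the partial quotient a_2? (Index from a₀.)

4

580 = 7·81 + 13   →  a_0 = 7
81 = 6·13 + 3   →  a_1 = 6
13 = 4·3 + 1   →  a_2 = 4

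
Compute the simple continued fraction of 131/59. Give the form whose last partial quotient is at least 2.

[2; 4, 1, 1, 6]

131 = 2×59 + 13
59 = 4×13 + 7
13 = 1×7 + 6
7 = 1×6 + 1
6 = 6×1 + 0  (stop)
So 131/59 = [2; 4, 1, 1, 6].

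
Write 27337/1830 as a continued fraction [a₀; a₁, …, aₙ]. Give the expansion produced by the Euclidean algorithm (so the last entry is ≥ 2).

27337 = 14×1830 + 1717
1830 = 1×1717 + 113
1717 = 15×113 + 22
113 = 5×22 + 3
22 = 7×3 + 1
3 = 3×1 + 0  (stop)
So 27337/1830 = [14; 1, 15, 5, 7, 3].

[14; 1, 15, 5, 7, 3]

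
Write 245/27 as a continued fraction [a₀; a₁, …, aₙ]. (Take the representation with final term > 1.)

245 = 9*27 + 2
27 = 13*2 + 1
2 = 2*1 + 0  (stop)
So 245/27 = [9; 13, 2].

[9; 13, 2]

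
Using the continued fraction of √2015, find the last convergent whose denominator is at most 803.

35911/800

√2015 = [44; 1, 7, 1, 88, …] (period length 4).
Convergents:
  p_0/q_0 = 44/1
  p_1/q_1 = 45/1
  p_2/q_2 = 359/8
  p_3/q_3 = 404/9
  p_4/q_4 = 35911/800
  p_5/q_5 = 36315/809
q_4 = 800 ≤ 803 < 809 = q_5, so the answer is 35911/800.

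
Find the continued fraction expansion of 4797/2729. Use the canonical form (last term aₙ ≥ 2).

[1; 1, 3, 7, 1, 3, 2, 9]

4797 = 1×2729 + 2068
2729 = 1×2068 + 661
2068 = 3×661 + 85
661 = 7×85 + 66
85 = 1×66 + 19
66 = 3×19 + 9
19 = 2×9 + 1
9 = 9×1 + 0  (stop)
So 4797/2729 = [1; 1, 3, 7, 1, 3, 2, 9].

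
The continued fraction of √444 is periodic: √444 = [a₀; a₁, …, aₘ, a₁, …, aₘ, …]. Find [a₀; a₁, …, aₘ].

a₀ = ⌊√444⌋ = 21.
With m₀=0, d₀=1 and mₖ₊₁ = dₖaₖ − mₖ, dₖ₊₁ = (n − mₖ₊₁²)/dₖ, aₖ₊₁ = ⌊(a₀+mₖ₊₁)/dₖ₊₁⌋:
  k=1: m=21, d=3, a=14
  k=2: m=21, d=1, a=42
d=1 and a=2a₀=42 at k=2, so the next step gives (m, d) = (21, 3) again — its k=1 value — and the period has length 2.

[21; 14, 42]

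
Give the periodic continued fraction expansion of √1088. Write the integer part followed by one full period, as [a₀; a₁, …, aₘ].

a₀ = ⌊√1088⌋ = 32.
With m₀=0, d₀=1 and mₖ₊₁ = dₖaₖ − mₖ, dₖ₊₁ = (n − mₖ₊₁²)/dₖ, aₖ₊₁ = ⌊(a₀+mₖ₊₁)/dₖ₊₁⌋:
  k=1: m=32, d=64, a=1
  k=2: m=32, d=1, a=64
d=1 and a=2a₀=64 at k=2, so the next step gives (m, d) = (32, 64) again — its k=1 value — and the period has length 2.

[32; 1, 64]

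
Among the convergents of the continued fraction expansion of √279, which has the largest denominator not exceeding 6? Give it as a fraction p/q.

50/3

√279 = [16; 1, 2, 2, 1, 2, 2, 1, 32, …] (period length 8).
Convergents:
  p_0/q_0 = 16/1
  p_1/q_1 = 17/1
  p_2/q_2 = 50/3
  p_3/q_3 = 117/7
q_2 = 3 ≤ 6 < 7 = q_3, so the answer is 50/3.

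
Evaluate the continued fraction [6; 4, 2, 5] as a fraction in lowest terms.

305/49

Fold from the inside: start with 5/1.
  2 + 1/5 = 11/5
  4 + 5/11 = 49/11
  6 + 11/49 = 305/49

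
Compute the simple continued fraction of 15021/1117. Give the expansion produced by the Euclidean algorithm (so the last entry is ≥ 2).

[13; 2, 4, 3, 1, 1, 1, 10]

15021 = 13*1117 + 500
1117 = 2*500 + 117
500 = 4*117 + 32
117 = 3*32 + 21
32 = 1*21 + 11
21 = 1*11 + 10
11 = 1*10 + 1
10 = 10*1 + 0  (stop)
So 15021/1117 = [13; 2, 4, 3, 1, 1, 1, 10].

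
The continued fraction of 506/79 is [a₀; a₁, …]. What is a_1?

506 = 6·79 + 32   →  a_0 = 6
79 = 2·32 + 15   →  a_1 = 2

2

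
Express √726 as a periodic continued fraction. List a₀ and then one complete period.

a₀ = ⌊√726⌋ = 26.
With m₀=0, d₀=1 and mₖ₊₁ = dₖaₖ − mₖ, dₖ₊₁ = (n − mₖ₊₁²)/dₖ, aₖ₊₁ = ⌊(a₀+mₖ₊₁)/dₖ₊₁⌋:
  k=1: m=26, d=50, a=1
  k=2: m=24, d=3, a=16
  k=3: m=24, d=50, a=1
  k=4: m=26, d=1, a=52
d=1 and a=2a₀=52 at k=4, so the next step gives (m, d) = (26, 50) again — its k=1 value — and the period has length 4.

[26; 1, 16, 1, 52]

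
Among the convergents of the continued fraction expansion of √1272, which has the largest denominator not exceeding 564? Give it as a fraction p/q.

√1272 = [35; 1, 1, 1, 70, …] (period length 4).
Convergents:
  p_0/q_0 = 35/1
  p_1/q_1 = 36/1
  p_2/q_2 = 71/2
  p_3/q_3 = 107/3
  p_4/q_4 = 7561/212
  p_5/q_5 = 7668/215
  p_6/q_6 = 15229/427
  p_7/q_7 = 22897/642
q_6 = 427 ≤ 564 < 642 = q_7, so the answer is 15229/427.

15229/427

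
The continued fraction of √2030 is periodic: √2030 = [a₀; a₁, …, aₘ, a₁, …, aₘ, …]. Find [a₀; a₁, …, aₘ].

a₀ = ⌊√2030⌋ = 45.
With m₀=0, d₀=1 and mₖ₊₁ = dₖaₖ − mₖ, dₖ₊₁ = (n − mₖ₊₁²)/dₖ, aₖ₊₁ = ⌊(a₀+mₖ₊₁)/dₖ₊₁⌋:
  k=1: m=45, d=5, a=18
  k=2: m=45, d=1, a=90
d=1 and a=2a₀=90 at k=2, so the next step gives (m, d) = (45, 5) again — its k=1 value — and the period has length 2.

[45; 18, 90]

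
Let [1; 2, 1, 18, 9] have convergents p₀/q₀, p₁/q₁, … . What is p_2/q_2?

4/3

Using pₖ = aₖpₖ₋₁ + pₖ₋₂, qₖ = aₖqₖ₋₁ + qₖ₋₂ (with p₋₁=1, p₋₂=0, q₋₁=0, q₋₂=1):
  k=0: a=1, p=1, q=1
  k=1: a=2, p=3, q=2
  k=2: a=1, p=4, q=3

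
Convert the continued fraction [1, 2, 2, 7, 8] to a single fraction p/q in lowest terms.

Using pₖ = aₖpₖ₋₁ + pₖ₋₂ and qₖ = aₖqₖ₋₁ + qₖ₋₂:
  k=0: a=1, p=1, q=1
  k=1: a=2, p=3, q=2
  k=2: a=2, p=7, q=5
  k=3: a=7, p=52, q=37
  k=4: a=8, p=423, q=301

423/301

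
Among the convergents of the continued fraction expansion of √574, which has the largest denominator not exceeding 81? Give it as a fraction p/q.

√574 = [23; 1, 22, 1, 46, …] (period length 4).
Convergents:
  p_0/q_0 = 23/1
  p_1/q_1 = 24/1
  p_2/q_2 = 551/23
  p_3/q_3 = 575/24
  p_4/q_4 = 27001/1127
q_3 = 24 ≤ 81 < 1127 = q_4, so the answer is 575/24.

575/24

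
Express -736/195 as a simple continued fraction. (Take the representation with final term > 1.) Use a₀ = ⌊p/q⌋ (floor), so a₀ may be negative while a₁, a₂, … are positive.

-736 = -4·195 + 44
195 = 4·44 + 19
44 = 2·19 + 6
19 = 3·6 + 1
6 = 6·1 + 0  (stop)
So -736/195 = [-4; 4, 2, 3, 6].

[-4; 4, 2, 3, 6]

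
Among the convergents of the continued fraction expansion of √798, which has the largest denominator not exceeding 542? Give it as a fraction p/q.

√798 = [28; 4, 56, …] (period length 2).
Convergents:
  p_0/q_0 = 28/1
  p_1/q_1 = 113/4
  p_2/q_2 = 6356/225
  p_3/q_3 = 25537/904
q_2 = 225 ≤ 542 < 904 = q_3, so the answer is 6356/225.

6356/225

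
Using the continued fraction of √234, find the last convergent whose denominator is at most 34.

413/27

√234 = [15; 3, 2, 1, 2, 1, 2, 3, 30, …] (period length 8).
Convergents:
  p_0/q_0 = 15/1
  p_1/q_1 = 46/3
  p_2/q_2 = 107/7
  p_3/q_3 = 153/10
  p_4/q_4 = 413/27
  p_5/q_5 = 566/37
q_4 = 27 ≤ 34 < 37 = q_5, so the answer is 413/27.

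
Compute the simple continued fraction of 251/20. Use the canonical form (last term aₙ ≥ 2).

251 = 12×20 + 11
20 = 1×11 + 9
11 = 1×9 + 2
9 = 4×2 + 1
2 = 2×1 + 0  (stop)
So 251/20 = [12; 1, 1, 4, 2].

[12; 1, 1, 4, 2]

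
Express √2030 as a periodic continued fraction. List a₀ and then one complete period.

[45; 18, 90]

a₀ = ⌊√2030⌋ = 45.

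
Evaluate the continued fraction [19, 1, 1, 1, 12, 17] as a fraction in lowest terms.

12758/649

Using pₖ = aₖpₖ₋₁ + pₖ₋₂ and qₖ = aₖqₖ₋₁ + qₖ₋₂:
  k=0: a=19, p=19, q=1
  k=1: a=1, p=20, q=1
  k=2: a=1, p=39, q=2
  k=3: a=1, p=59, q=3
  k=4: a=12, p=747, q=38
  k=5: a=17, p=12758, q=649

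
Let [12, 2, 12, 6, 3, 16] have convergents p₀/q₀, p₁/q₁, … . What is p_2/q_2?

Using pₖ = aₖpₖ₋₁ + pₖ₋₂, qₖ = aₖqₖ₋₁ + qₖ₋₂ (with p₋₁=1, p₋₂=0, q₋₁=0, q₋₂=1):
  k=0: a=12, p=12, q=1
  k=1: a=2, p=25, q=2
  k=2: a=12, p=312, q=25

312/25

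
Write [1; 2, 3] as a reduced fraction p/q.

10/7

Using pₖ = aₖpₖ₋₁ + pₖ₋₂ and qₖ = aₖqₖ₋₁ + qₖ₋₂:
  k=0: a=1, p=1, q=1
  k=1: a=2, p=3, q=2
  k=2: a=3, p=10, q=7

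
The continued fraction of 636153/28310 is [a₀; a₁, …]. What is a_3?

9

636153 = 22·28310 + 13333   →  a_0 = 22
28310 = 2·13333 + 1644   →  a_1 = 2
13333 = 8·1644 + 181   →  a_2 = 8
1644 = 9·181 + 15   →  a_3 = 9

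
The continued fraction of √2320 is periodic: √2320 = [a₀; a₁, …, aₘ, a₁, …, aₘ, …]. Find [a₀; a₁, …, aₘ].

[48; 6, 96]

a₀ = ⌊√2320⌋ = 48.
With m₀=0, d₀=1 and mₖ₊₁ = dₖaₖ − mₖ, dₖ₊₁ = (n − mₖ₊₁²)/dₖ, aₖ₊₁ = ⌊(a₀+mₖ₊₁)/dₖ₊₁⌋:
  k=1: m=48, d=16, a=6
  k=2: m=48, d=1, a=96
d=1 and a=2a₀=96 at k=2, so the next step gives (m, d) = (48, 16) again — its k=1 value — and the period has length 2.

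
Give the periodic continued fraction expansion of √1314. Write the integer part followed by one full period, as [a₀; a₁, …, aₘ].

[36; 4, 72]

a₀ = ⌊√1314⌋ = 36.
With m₀=0, d₀=1 and mₖ₊₁ = dₖaₖ − mₖ, dₖ₊₁ = (n − mₖ₊₁²)/dₖ, aₖ₊₁ = ⌊(a₀+mₖ₊₁)/dₖ₊₁⌋:
  k=1: m=36, d=18, a=4
  k=2: m=36, d=1, a=72
d=1 and a=2a₀=72 at k=2, so the next step gives (m, d) = (36, 18) again — its k=1 value — and the period has length 2.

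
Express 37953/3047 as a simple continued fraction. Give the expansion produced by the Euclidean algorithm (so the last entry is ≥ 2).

[12; 2, 5, 6, 8, 1, 4]

37953 = 12×3047 + 1389
3047 = 2×1389 + 269
1389 = 5×269 + 44
269 = 6×44 + 5
44 = 8×5 + 4
5 = 1×4 + 1
4 = 4×1 + 0  (stop)
So 37953/3047 = [12; 2, 5, 6, 8, 1, 4].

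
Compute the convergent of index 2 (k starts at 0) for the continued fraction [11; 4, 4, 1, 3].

191/17

Using pₖ = aₖpₖ₋₁ + pₖ₋₂, qₖ = aₖqₖ₋₁ + qₖ₋₂ (with p₋₁=1, p₋₂=0, q₋₁=0, q₋₂=1):
  k=0: a=11, p=11, q=1
  k=1: a=4, p=45, q=4
  k=2: a=4, p=191, q=17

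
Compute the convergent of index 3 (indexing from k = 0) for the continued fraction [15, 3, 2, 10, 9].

Using pₖ = aₖpₖ₋₁ + pₖ₋₂, qₖ = aₖqₖ₋₁ + qₖ₋₂ (with p₋₁=1, p₋₂=0, q₋₁=0, q₋₂=1):
  k=0: a=15, p=15, q=1
  k=1: a=3, p=46, q=3
  k=2: a=2, p=107, q=7
  k=3: a=10, p=1116, q=73

1116/73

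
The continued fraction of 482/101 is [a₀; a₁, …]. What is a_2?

3

482 = 4·101 + 78   →  a_0 = 4
101 = 1·78 + 23   →  a_1 = 1
78 = 3·23 + 9   →  a_2 = 3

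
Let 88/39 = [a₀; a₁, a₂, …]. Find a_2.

88 = 2·39 + 10   →  a_0 = 2
39 = 3·10 + 9   →  a_1 = 3
10 = 1·9 + 1   →  a_2 = 1

1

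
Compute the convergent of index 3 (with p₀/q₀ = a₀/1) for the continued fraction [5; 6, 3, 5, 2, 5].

521/101

Using pₖ = aₖpₖ₋₁ + pₖ₋₂, qₖ = aₖqₖ₋₁ + qₖ₋₂ (with p₋₁=1, p₋₂=0, q₋₁=0, q₋₂=1):
  k=0: a=5, p=5, q=1
  k=1: a=6, p=31, q=6
  k=2: a=3, p=98, q=19
  k=3: a=5, p=521, q=101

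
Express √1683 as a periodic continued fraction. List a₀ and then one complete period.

[41; 41, 82]

a₀ = ⌊√1683⌋ = 41.
With m₀=0, d₀=1 and mₖ₊₁ = dₖaₖ − mₖ, dₖ₊₁ = (n − mₖ₊₁²)/dₖ, aₖ₊₁ = ⌊(a₀+mₖ₊₁)/dₖ₊₁⌋:
  k=1: m=41, d=2, a=41
  k=2: m=41, d=1, a=82
d=1 and a=2a₀=82 at k=2, so the next step gives (m, d) = (41, 2) again — its k=1 value — and the period has length 2.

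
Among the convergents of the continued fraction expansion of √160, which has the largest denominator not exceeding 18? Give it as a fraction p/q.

√160 = [12; 1, 1, 1, 5, 1, 1, 1, 24, …] (period length 8).
Convergents:
  p_0/q_0 = 12/1
  p_1/q_1 = 13/1
  p_2/q_2 = 25/2
  p_3/q_3 = 38/3
  p_4/q_4 = 215/17
  p_5/q_5 = 253/20
q_4 = 17 ≤ 18 < 20 = q_5, so the answer is 215/17.

215/17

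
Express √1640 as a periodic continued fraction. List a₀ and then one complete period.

[40; 2, 80]

a₀ = ⌊√1640⌋ = 40.
With m₀=0, d₀=1 and mₖ₊₁ = dₖaₖ − mₖ, dₖ₊₁ = (n − mₖ₊₁²)/dₖ, aₖ₊₁ = ⌊(a₀+mₖ₊₁)/dₖ₊₁⌋:
  k=1: m=40, d=40, a=2
  k=2: m=40, d=1, a=80
d=1 and a=2a₀=80 at k=2, so the next step gives (m, d) = (40, 40) again — its k=1 value — and the period has length 2.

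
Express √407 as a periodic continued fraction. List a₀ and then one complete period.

[20; 5, 1, 2, 1, 5, 40]

a₀ = ⌊√407⌋ = 20.
With m₀=0, d₀=1 and mₖ₊₁ = dₖaₖ − mₖ, dₖ₊₁ = (n − mₖ₊₁²)/dₖ, aₖ₊₁ = ⌊(a₀+mₖ₊₁)/dₖ₊₁⌋:
  k=1: m=20, d=7, a=5
  k=2: m=15, d=26, a=1
  k=3: m=11, d=11, a=2
  k=4: m=11, d=26, a=1
  k=5: m=15, d=7, a=5
  k=6: m=20, d=1, a=40
d=1 and a=2a₀=40 at k=6, so the next step gives (m, d) = (20, 7) again — its k=1 value — and the period has length 6.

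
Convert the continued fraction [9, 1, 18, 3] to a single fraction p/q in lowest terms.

577/58

Fold from the inside: start with 3/1.
  18 + 1/3 = 55/3
  1 + 3/55 = 58/55
  9 + 55/58 = 577/58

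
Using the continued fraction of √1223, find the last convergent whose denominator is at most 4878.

85645/2449

√1223 = [34; 1, 33, 1, 68, …] (period length 4).
Convergents:
  p_0/q_0 = 34/1
  p_1/q_1 = 35/1
  p_2/q_2 = 1189/34
  p_3/q_3 = 1224/35
  p_4/q_4 = 84421/2414
  p_5/q_5 = 85645/2449
  p_6/q_6 = 2910706/83231
q_5 = 2449 ≤ 4878 < 83231 = q_6, so the answer is 85645/2449.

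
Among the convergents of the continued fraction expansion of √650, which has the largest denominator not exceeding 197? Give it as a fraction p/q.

2575/101

√650 = [25; 2, 50, …] (period length 2).
Convergents:
  p_0/q_0 = 25/1
  p_1/q_1 = 51/2
  p_2/q_2 = 2575/101
  p_3/q_3 = 5201/204
q_2 = 101 ≤ 197 < 204 = q_3, so the answer is 2575/101.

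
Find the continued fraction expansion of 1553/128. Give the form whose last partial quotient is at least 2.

1553 = 12*128 + 17
128 = 7*17 + 9
17 = 1*9 + 8
9 = 1*8 + 1
8 = 8*1 + 0  (stop)
So 1553/128 = [12; 7, 1, 1, 8].

[12; 7, 1, 1, 8]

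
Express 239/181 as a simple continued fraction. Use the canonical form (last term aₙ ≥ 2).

239 = 1·181 + 58
181 = 3·58 + 7
58 = 8·7 + 2
7 = 3·2 + 1
2 = 2·1 + 0  (stop)
So 239/181 = [1; 3, 8, 3, 2].

[1; 3, 8, 3, 2]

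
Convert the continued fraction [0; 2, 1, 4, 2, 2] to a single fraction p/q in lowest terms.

27/76

Fold from the inside: start with 2/1.
  2 + 1/2 = 5/2
  4 + 2/5 = 22/5
  1 + 5/22 = 27/22
  2 + 22/27 = 76/27
  0 + 27/76 = 27/76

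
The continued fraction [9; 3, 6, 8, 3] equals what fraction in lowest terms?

Using pₖ = aₖpₖ₋₁ + pₖ₋₂ and qₖ = aₖqₖ₋₁ + qₖ₋₂:
  k=0: a=9, p=9, q=1
  k=1: a=3, p=28, q=3
  k=2: a=6, p=177, q=19
  k=3: a=8, p=1444, q=155
  k=4: a=3, p=4509, q=484

4509/484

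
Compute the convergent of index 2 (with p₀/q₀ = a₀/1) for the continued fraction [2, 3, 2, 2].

Using pₖ = aₖpₖ₋₁ + pₖ₋₂, qₖ = aₖqₖ₋₁ + qₖ₋₂ (with p₋₁=1, p₋₂=0, q₋₁=0, q₋₂=1):
  k=0: a=2, p=2, q=1
  k=1: a=3, p=7, q=3
  k=2: a=2, p=16, q=7

16/7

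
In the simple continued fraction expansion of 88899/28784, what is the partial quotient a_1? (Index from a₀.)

11

88899 = 3·28784 + 2547   →  a_0 = 3
28784 = 11·2547 + 767   →  a_1 = 11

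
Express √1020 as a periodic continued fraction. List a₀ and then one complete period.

[31; 1, 14, 1, 62]

a₀ = ⌊√1020⌋ = 31.
With m₀=0, d₀=1 and mₖ₊₁ = dₖaₖ − mₖ, dₖ₊₁ = (n − mₖ₊₁²)/dₖ, aₖ₊₁ = ⌊(a₀+mₖ₊₁)/dₖ₊₁⌋:
  k=1: m=31, d=59, a=1
  k=2: m=28, d=4, a=14
  k=3: m=28, d=59, a=1
  k=4: m=31, d=1, a=62
d=1 and a=2a₀=62 at k=4, so the next step gives (m, d) = (31, 59) again — its k=1 value — and the period has length 4.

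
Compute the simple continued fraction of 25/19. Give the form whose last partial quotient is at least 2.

25 = 1·19 + 6
19 = 3·6 + 1
6 = 6·1 + 0  (stop)
So 25/19 = [1; 3, 6].

[1; 3, 6]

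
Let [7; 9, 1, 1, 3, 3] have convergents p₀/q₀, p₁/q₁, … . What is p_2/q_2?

Using pₖ = aₖpₖ₋₁ + pₖ₋₂, qₖ = aₖqₖ₋₁ + qₖ₋₂ (with p₋₁=1, p₋₂=0, q₋₁=0, q₋₂=1):
  k=0: a=7, p=7, q=1
  k=1: a=9, p=64, q=9
  k=2: a=1, p=71, q=10

71/10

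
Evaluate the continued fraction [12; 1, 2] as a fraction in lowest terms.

Fold from the inside: start with 2/1.
  1 + 1/2 = 3/2
  12 + 2/3 = 38/3

38/3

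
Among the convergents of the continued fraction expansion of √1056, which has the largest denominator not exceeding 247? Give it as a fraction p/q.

4192/129

√1056 = [32; 2, 64, …] (period length 2).
Convergents:
  p_0/q_0 = 32/1
  p_1/q_1 = 65/2
  p_2/q_2 = 4192/129
  p_3/q_3 = 8449/260
q_2 = 129 ≤ 247 < 260 = q_3, so the answer is 4192/129.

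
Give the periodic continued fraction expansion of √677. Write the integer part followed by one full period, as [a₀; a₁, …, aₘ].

[26; 52]

a₀ = ⌊√677⌋ = 26.
With m₀=0, d₀=1 and mₖ₊₁ = dₖaₖ − mₖ, dₖ₊₁ = (n − mₖ₊₁²)/dₖ, aₖ₊₁ = ⌊(a₀+mₖ₊₁)/dₖ₊₁⌋:
  k=1: m=26, d=1, a=52
d=1 and a=2a₀=52 at k=1, so the next step gives (m, d) = (26, 1) again — its k=1 value — and the period has length 1.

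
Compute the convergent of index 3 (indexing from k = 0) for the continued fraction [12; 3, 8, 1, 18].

345/28

Using pₖ = aₖpₖ₋₁ + pₖ₋₂, qₖ = aₖqₖ₋₁ + qₖ₋₂ (with p₋₁=1, p₋₂=0, q₋₁=0, q₋₂=1):
  k=0: a=12, p=12, q=1
  k=1: a=3, p=37, q=3
  k=2: a=8, p=308, q=25
  k=3: a=1, p=345, q=28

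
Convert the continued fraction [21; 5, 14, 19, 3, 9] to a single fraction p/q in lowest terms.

Using pₖ = aₖpₖ₋₁ + pₖ₋₂ and qₖ = aₖqₖ₋₁ + qₖ₋₂:
  k=0: a=21, p=21, q=1
  k=1: a=5, p=106, q=5
  k=2: a=14, p=1505, q=71
  k=3: a=19, p=28701, q=1354
  k=4: a=3, p=87608, q=4133
  k=5: a=9, p=817173, q=38551

817173/38551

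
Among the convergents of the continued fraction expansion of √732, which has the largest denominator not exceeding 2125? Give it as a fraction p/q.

26325/973

√732 = [27; 18, 54, …] (period length 2).
Convergents:
  p_0/q_0 = 27/1
  p_1/q_1 = 487/18
  p_2/q_2 = 26325/973
  p_3/q_3 = 474337/17532
q_2 = 973 ≤ 2125 < 17532 = q_3, so the answer is 26325/973.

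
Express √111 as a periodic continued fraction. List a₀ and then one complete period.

a₀ = ⌊√111⌋ = 10.
With m₀=0, d₀=1 and mₖ₊₁ = dₖaₖ − mₖ, dₖ₊₁ = (n − mₖ₊₁²)/dₖ, aₖ₊₁ = ⌊(a₀+mₖ₊₁)/dₖ₊₁⌋:
  k=1: m=10, d=11, a=1
  k=2: m=1, d=10, a=1
  k=3: m=9, d=3, a=6
  k=4: m=9, d=10, a=1
  k=5: m=1, d=11, a=1
  k=6: m=10, d=1, a=20
d=1 and a=2a₀=20 at k=6, so the next step gives (m, d) = (10, 11) again — its k=1 value — and the period has length 6.

[10; 1, 1, 6, 1, 1, 20]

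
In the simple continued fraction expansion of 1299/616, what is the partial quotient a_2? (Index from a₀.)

5

1299 = 2·616 + 67   →  a_0 = 2
616 = 9·67 + 13   →  a_1 = 9
67 = 5·13 + 2   →  a_2 = 5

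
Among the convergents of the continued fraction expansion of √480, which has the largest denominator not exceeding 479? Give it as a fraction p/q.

√480 = [21; 1, 9, 1, 42, …] (period length 4).
Convergents:
  p_0/q_0 = 21/1
  p_1/q_1 = 22/1
  p_2/q_2 = 219/10
  p_3/q_3 = 241/11
  p_4/q_4 = 10341/472
  p_5/q_5 = 10582/483
q_4 = 472 ≤ 479 < 483 = q_5, so the answer is 10341/472.

10341/472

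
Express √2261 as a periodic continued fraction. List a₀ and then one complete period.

a₀ = ⌊√2261⌋ = 47.

[47; 1, 1, 4, 1, 1, 94]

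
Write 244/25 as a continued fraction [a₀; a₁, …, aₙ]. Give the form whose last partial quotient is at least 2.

244 = 9×25 + 19
25 = 1×19 + 6
19 = 3×6 + 1
6 = 6×1 + 0  (stop)
So 244/25 = [9; 1, 3, 6].

[9; 1, 3, 6]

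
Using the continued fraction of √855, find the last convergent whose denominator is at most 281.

3041/104

√855 = [29; 4, 6, 4, 58, …] (period length 4).
Convergents:
  p_0/q_0 = 29/1
  p_1/q_1 = 117/4
  p_2/q_2 = 731/25
  p_3/q_3 = 3041/104
  p_4/q_4 = 177109/6057
q_3 = 104 ≤ 281 < 6057 = q_4, so the answer is 3041/104.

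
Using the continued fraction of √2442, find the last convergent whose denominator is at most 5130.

117315/2374

√2442 = [49; 2, 2, 2, 98, …] (period length 4).
Convergents:
  p_0/q_0 = 49/1
  p_1/q_1 = 99/2
  p_2/q_2 = 247/5
  p_3/q_3 = 593/12
  p_4/q_4 = 58361/1181
  p_5/q_5 = 117315/2374
  p_6/q_6 = 292991/5929
q_5 = 2374 ≤ 5130 < 5929 = q_6, so the answer is 117315/2374.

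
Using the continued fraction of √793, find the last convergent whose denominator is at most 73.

704/25

√793 = [28; 6, 4, 6, 56, …] (period length 4).
Convergents:
  p_0/q_0 = 28/1
  p_1/q_1 = 169/6
  p_2/q_2 = 704/25
  p_3/q_3 = 4393/156
q_2 = 25 ≤ 73 < 156 = q_3, so the answer is 704/25.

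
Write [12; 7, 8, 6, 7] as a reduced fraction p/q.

30351/2500

Fold from the inside: start with 7/1.
  6 + 1/7 = 43/7
  8 + 7/43 = 351/43
  7 + 43/351 = 2500/351
  12 + 351/2500 = 30351/2500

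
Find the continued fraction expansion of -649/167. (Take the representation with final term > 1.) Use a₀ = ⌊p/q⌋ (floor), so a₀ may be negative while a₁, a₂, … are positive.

-649 = -4*167 + 19
167 = 8*19 + 15
19 = 1*15 + 4
15 = 3*4 + 3
4 = 1*3 + 1
3 = 3*1 + 0  (stop)
So -649/167 = [-4; 8, 1, 3, 1, 3].

[-4; 8, 1, 3, 1, 3]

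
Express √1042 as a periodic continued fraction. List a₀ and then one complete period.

a₀ = ⌊√1042⌋ = 32.
With m₀=0, d₀=1 and mₖ₊₁ = dₖaₖ − mₖ, dₖ₊₁ = (n − mₖ₊₁²)/dₖ, aₖ₊₁ = ⌊(a₀+mₖ₊₁)/dₖ₊₁⌋:
  k=1: m=32, d=18, a=3
  k=2: m=22, d=31, a=1
  k=3: m=9, d=31, a=1
  k=4: m=22, d=18, a=3
  k=5: m=32, d=1, a=64
d=1 and a=2a₀=64 at k=5, so the next step gives (m, d) = (32, 18) again — its k=1 value — and the period has length 5.

[32; 3, 1, 1, 3, 64]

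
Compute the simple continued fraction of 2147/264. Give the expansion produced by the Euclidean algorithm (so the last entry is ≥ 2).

[8; 7, 1, 1, 5, 3]

2147 = 8·264 + 35
264 = 7·35 + 19
35 = 1·19 + 16
19 = 1·16 + 3
16 = 5·3 + 1
3 = 3·1 + 0  (stop)
So 2147/264 = [8; 7, 1, 1, 5, 3].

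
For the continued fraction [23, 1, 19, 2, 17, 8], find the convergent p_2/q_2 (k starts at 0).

479/20

Using pₖ = aₖpₖ₋₁ + pₖ₋₂, qₖ = aₖqₖ₋₁ + qₖ₋₂ (with p₋₁=1, p₋₂=0, q₋₁=0, q₋₂=1):
  k=0: a=23, p=23, q=1
  k=1: a=1, p=24, q=1
  k=2: a=19, p=479, q=20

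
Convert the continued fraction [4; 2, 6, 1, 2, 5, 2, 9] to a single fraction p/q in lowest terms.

Using pₖ = aₖpₖ₋₁ + pₖ₋₂ and qₖ = aₖqₖ₋₁ + qₖ₋₂:
  k=0: a=4, p=4, q=1
  k=1: a=2, p=9, q=2
  k=2: a=6, p=58, q=13
  k=3: a=1, p=67, q=15
  k=4: a=2, p=192, q=43
  k=5: a=5, p=1027, q=230
  k=6: a=2, p=2246, q=503
  k=7: a=9, p=21241, q=4757

21241/4757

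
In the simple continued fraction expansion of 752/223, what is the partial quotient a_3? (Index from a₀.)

2

752 = 3·223 + 83   →  a_0 = 3
223 = 2·83 + 57   →  a_1 = 2
83 = 1·57 + 26   →  a_2 = 1
57 = 2·26 + 5   →  a_3 = 2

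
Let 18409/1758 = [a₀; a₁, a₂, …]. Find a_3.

3

18409 = 10·1758 + 829   →  a_0 = 10
1758 = 2·829 + 100   →  a_1 = 2
829 = 8·100 + 29   →  a_2 = 8
100 = 3·29 + 13   →  a_3 = 3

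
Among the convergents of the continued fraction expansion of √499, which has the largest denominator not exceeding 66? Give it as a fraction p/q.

1452/65

√499 = [22; 2, 1, 21, 1, 2, 44, …] (period length 6).
Convergents:
  p_0/q_0 = 22/1
  p_1/q_1 = 45/2
  p_2/q_2 = 67/3
  p_3/q_3 = 1452/65
  p_4/q_4 = 1519/68
q_3 = 65 ≤ 66 < 68 = q_4, so the answer is 1452/65.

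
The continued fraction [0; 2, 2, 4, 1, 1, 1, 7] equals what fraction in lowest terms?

Fold from the inside: start with 7/1.
  1 + 1/7 = 8/7
  1 + 7/8 = 15/8
  1 + 8/15 = 23/15
  4 + 15/23 = 107/23
  2 + 23/107 = 237/107
  2 + 107/237 = 581/237
  0 + 237/581 = 237/581

237/581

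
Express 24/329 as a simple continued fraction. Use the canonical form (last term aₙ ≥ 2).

[0; 13, 1, 2, 2, 3]

24 = 0*329 + 24
329 = 13*24 + 17
24 = 1*17 + 7
17 = 2*7 + 3
7 = 2*3 + 1
3 = 3*1 + 0  (stop)
So 24/329 = [0; 13, 1, 2, 2, 3].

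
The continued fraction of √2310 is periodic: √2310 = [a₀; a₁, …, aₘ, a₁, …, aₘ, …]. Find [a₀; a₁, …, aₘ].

a₀ = ⌊√2310⌋ = 48.
With m₀=0, d₀=1 and mₖ₊₁ = dₖaₖ − mₖ, dₖ₊₁ = (n − mₖ₊₁²)/dₖ, aₖ₊₁ = ⌊(a₀+mₖ₊₁)/dₖ₊₁⌋:
  k=1: m=48, d=6, a=16
  k=2: m=48, d=1, a=96
d=1 and a=2a₀=96 at k=2, so the next step gives (m, d) = (48, 6) again — its k=1 value — and the period has length 2.

[48; 16, 96]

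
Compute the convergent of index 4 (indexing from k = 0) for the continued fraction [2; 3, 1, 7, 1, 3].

79/35

Using pₖ = aₖpₖ₋₁ + pₖ₋₂, qₖ = aₖqₖ₋₁ + qₖ₋₂ (with p₋₁=1, p₋₂=0, q₋₁=0, q₋₂=1):
  k=0: a=2, p=2, q=1
  k=1: a=3, p=7, q=3
  k=2: a=1, p=9, q=4
  k=3: a=7, p=70, q=31
  k=4: a=1, p=79, q=35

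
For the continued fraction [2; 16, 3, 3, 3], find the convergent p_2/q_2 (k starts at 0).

Using pₖ = aₖpₖ₋₁ + pₖ₋₂, qₖ = aₖqₖ₋₁ + qₖ₋₂ (with p₋₁=1, p₋₂=0, q₋₁=0, q₋₂=1):
  k=0: a=2, p=2, q=1
  k=1: a=16, p=33, q=16
  k=2: a=3, p=101, q=49

101/49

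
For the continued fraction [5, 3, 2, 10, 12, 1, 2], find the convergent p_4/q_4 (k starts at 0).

Using pₖ = aₖpₖ₋₁ + pₖ₋₂, qₖ = aₖqₖ₋₁ + qₖ₋₂ (with p₋₁=1, p₋₂=0, q₋₁=0, q₋₂=1):
  k=0: a=5, p=5, q=1
  k=1: a=3, p=16, q=3
  k=2: a=2, p=37, q=7
  k=3: a=10, p=386, q=73
  k=4: a=12, p=4669, q=883

4669/883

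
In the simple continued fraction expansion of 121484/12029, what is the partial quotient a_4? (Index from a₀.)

121484 = 10·12029 + 1194   →  a_0 = 10
12029 = 10·1194 + 89   →  a_1 = 10
1194 = 13·89 + 37   →  a_2 = 13
89 = 2·37 + 15   →  a_3 = 2
37 = 2·15 + 7   →  a_4 = 2

2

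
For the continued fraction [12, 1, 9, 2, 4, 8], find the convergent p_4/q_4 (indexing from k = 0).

Using pₖ = aₖpₖ₋₁ + pₖ₋₂, qₖ = aₖqₖ₋₁ + qₖ₋₂ (with p₋₁=1, p₋₂=0, q₋₁=0, q₋₂=1):
  k=0: a=12, p=12, q=1
  k=1: a=1, p=13, q=1
  k=2: a=9, p=129, q=10
  k=3: a=2, p=271, q=21
  k=4: a=4, p=1213, q=94

1213/94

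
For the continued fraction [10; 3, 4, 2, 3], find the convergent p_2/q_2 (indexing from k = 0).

Using pₖ = aₖpₖ₋₁ + pₖ₋₂, qₖ = aₖqₖ₋₁ + qₖ₋₂ (with p₋₁=1, p₋₂=0, q₋₁=0, q₋₂=1):
  k=0: a=10, p=10, q=1
  k=1: a=3, p=31, q=3
  k=2: a=4, p=134, q=13

134/13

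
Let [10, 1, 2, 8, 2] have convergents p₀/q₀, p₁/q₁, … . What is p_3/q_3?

267/25

Using pₖ = aₖpₖ₋₁ + pₖ₋₂, qₖ = aₖqₖ₋₁ + qₖ₋₂ (with p₋₁=1, p₋₂=0, q₋₁=0, q₋₂=1):
  k=0: a=10, p=10, q=1
  k=1: a=1, p=11, q=1
  k=2: a=2, p=32, q=3
  k=3: a=8, p=267, q=25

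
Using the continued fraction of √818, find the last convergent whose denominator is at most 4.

√818 = [28; 1, 1, 1, 1, 56, …] (period length 5).
Convergents:
  p_0/q_0 = 28/1
  p_1/q_1 = 29/1
  p_2/q_2 = 57/2
  p_3/q_3 = 86/3
  p_4/q_4 = 143/5
q_3 = 3 ≤ 4 < 5 = q_4, so the answer is 86/3.

86/3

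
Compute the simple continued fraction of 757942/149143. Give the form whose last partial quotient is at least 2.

[5; 12, 5, 18, 3, 14, 3]

757942 = 5*149143 + 12227
149143 = 12*12227 + 2419
12227 = 5*2419 + 132
2419 = 18*132 + 43
132 = 3*43 + 3
43 = 14*3 + 1
3 = 3*1 + 0  (stop)
So 757942/149143 = [5; 12, 5, 18, 3, 14, 3].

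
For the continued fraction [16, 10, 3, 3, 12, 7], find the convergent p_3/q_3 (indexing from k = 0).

Using pₖ = aₖpₖ₋₁ + pₖ₋₂, qₖ = aₖqₖ₋₁ + qₖ₋₂ (with p₋₁=1, p₋₂=0, q₋₁=0, q₋₂=1):
  k=0: a=16, p=16, q=1
  k=1: a=10, p=161, q=10
  k=2: a=3, p=499, q=31
  k=3: a=3, p=1658, q=103

1658/103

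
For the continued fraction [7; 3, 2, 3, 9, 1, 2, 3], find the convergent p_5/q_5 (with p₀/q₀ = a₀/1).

Using pₖ = aₖpₖ₋₁ + pₖ₋₂, qₖ = aₖqₖ₋₁ + qₖ₋₂ (with p₋₁=1, p₋₂=0, q₋₁=0, q₋₂=1):
  k=0: a=7, p=7, q=1
  k=1: a=3, p=22, q=3
  k=2: a=2, p=51, q=7
  k=3: a=3, p=175, q=24
  k=4: a=9, p=1626, q=223
  k=5: a=1, p=1801, q=247

1801/247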